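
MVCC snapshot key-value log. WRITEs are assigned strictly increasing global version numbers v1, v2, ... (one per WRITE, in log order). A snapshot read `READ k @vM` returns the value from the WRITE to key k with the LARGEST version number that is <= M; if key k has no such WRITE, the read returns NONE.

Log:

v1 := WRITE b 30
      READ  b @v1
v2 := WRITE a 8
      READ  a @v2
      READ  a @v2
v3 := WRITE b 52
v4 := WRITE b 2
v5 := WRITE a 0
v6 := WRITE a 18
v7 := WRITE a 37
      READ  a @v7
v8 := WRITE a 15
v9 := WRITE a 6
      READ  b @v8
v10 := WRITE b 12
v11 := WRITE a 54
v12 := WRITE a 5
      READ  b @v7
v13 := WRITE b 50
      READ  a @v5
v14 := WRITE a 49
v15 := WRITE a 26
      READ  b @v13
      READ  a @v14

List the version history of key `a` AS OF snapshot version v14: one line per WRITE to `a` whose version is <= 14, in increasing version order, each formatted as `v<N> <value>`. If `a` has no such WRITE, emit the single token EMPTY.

Scan writes for key=a with version <= 14:
  v1 WRITE b 30 -> skip
  v2 WRITE a 8 -> keep
  v3 WRITE b 52 -> skip
  v4 WRITE b 2 -> skip
  v5 WRITE a 0 -> keep
  v6 WRITE a 18 -> keep
  v7 WRITE a 37 -> keep
  v8 WRITE a 15 -> keep
  v9 WRITE a 6 -> keep
  v10 WRITE b 12 -> skip
  v11 WRITE a 54 -> keep
  v12 WRITE a 5 -> keep
  v13 WRITE b 50 -> skip
  v14 WRITE a 49 -> keep
  v15 WRITE a 26 -> drop (> snap)
Collected: [(2, 8), (5, 0), (6, 18), (7, 37), (8, 15), (9, 6), (11, 54), (12, 5), (14, 49)]

Answer: v2 8
v5 0
v6 18
v7 37
v8 15
v9 6
v11 54
v12 5
v14 49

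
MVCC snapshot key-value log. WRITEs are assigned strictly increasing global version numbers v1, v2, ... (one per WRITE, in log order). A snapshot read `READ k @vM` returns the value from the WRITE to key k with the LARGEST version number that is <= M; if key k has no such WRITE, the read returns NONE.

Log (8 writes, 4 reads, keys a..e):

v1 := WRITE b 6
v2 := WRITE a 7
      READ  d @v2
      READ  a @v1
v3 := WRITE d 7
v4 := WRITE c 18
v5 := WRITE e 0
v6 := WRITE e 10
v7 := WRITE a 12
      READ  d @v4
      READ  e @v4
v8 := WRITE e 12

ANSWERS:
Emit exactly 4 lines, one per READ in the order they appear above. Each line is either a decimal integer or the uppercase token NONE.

v1: WRITE b=6  (b history now [(1, 6)])
v2: WRITE a=7  (a history now [(2, 7)])
READ d @v2: history=[] -> no version <= 2 -> NONE
READ a @v1: history=[(2, 7)] -> no version <= 1 -> NONE
v3: WRITE d=7  (d history now [(3, 7)])
v4: WRITE c=18  (c history now [(4, 18)])
v5: WRITE e=0  (e history now [(5, 0)])
v6: WRITE e=10  (e history now [(5, 0), (6, 10)])
v7: WRITE a=12  (a history now [(2, 7), (7, 12)])
READ d @v4: history=[(3, 7)] -> pick v3 -> 7
READ e @v4: history=[(5, 0), (6, 10)] -> no version <= 4 -> NONE
v8: WRITE e=12  (e history now [(5, 0), (6, 10), (8, 12)])

Answer: NONE
NONE
7
NONE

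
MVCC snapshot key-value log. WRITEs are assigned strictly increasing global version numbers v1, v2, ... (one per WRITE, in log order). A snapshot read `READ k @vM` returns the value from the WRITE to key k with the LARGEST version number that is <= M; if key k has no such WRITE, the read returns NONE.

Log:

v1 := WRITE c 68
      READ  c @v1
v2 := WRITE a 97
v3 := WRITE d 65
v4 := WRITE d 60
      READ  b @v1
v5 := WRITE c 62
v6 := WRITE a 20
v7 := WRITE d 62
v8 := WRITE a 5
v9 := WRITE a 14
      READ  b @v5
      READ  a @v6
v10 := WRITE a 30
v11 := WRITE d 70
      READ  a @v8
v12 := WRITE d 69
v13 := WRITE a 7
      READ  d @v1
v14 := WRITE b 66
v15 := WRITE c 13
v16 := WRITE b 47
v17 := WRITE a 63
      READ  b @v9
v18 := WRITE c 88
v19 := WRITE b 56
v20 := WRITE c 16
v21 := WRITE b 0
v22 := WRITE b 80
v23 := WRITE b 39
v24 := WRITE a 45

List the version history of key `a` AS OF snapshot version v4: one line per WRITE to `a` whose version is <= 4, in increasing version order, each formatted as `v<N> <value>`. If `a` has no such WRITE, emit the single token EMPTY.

Answer: v2 97

Derivation:
Scan writes for key=a with version <= 4:
  v1 WRITE c 68 -> skip
  v2 WRITE a 97 -> keep
  v3 WRITE d 65 -> skip
  v4 WRITE d 60 -> skip
  v5 WRITE c 62 -> skip
  v6 WRITE a 20 -> drop (> snap)
  v7 WRITE d 62 -> skip
  v8 WRITE a 5 -> drop (> snap)
  v9 WRITE a 14 -> drop (> snap)
  v10 WRITE a 30 -> drop (> snap)
  v11 WRITE d 70 -> skip
  v12 WRITE d 69 -> skip
  v13 WRITE a 7 -> drop (> snap)
  v14 WRITE b 66 -> skip
  v15 WRITE c 13 -> skip
  v16 WRITE b 47 -> skip
  v17 WRITE a 63 -> drop (> snap)
  v18 WRITE c 88 -> skip
  v19 WRITE b 56 -> skip
  v20 WRITE c 16 -> skip
  v21 WRITE b 0 -> skip
  v22 WRITE b 80 -> skip
  v23 WRITE b 39 -> skip
  v24 WRITE a 45 -> drop (> snap)
Collected: [(2, 97)]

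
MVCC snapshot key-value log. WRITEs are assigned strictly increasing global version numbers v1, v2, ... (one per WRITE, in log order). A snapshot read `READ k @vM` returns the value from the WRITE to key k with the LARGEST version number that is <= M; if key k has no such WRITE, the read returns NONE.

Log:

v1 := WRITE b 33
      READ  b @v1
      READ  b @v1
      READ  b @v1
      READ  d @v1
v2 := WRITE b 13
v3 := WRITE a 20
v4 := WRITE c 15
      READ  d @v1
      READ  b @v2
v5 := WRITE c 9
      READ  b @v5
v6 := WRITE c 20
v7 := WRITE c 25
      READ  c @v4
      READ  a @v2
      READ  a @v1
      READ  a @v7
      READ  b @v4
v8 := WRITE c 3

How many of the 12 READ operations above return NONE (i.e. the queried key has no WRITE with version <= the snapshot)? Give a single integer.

v1: WRITE b=33  (b history now [(1, 33)])
READ b @v1: history=[(1, 33)] -> pick v1 -> 33
READ b @v1: history=[(1, 33)] -> pick v1 -> 33
READ b @v1: history=[(1, 33)] -> pick v1 -> 33
READ d @v1: history=[] -> no version <= 1 -> NONE
v2: WRITE b=13  (b history now [(1, 33), (2, 13)])
v3: WRITE a=20  (a history now [(3, 20)])
v4: WRITE c=15  (c history now [(4, 15)])
READ d @v1: history=[] -> no version <= 1 -> NONE
READ b @v2: history=[(1, 33), (2, 13)] -> pick v2 -> 13
v5: WRITE c=9  (c history now [(4, 15), (5, 9)])
READ b @v5: history=[(1, 33), (2, 13)] -> pick v2 -> 13
v6: WRITE c=20  (c history now [(4, 15), (5, 9), (6, 20)])
v7: WRITE c=25  (c history now [(4, 15), (5, 9), (6, 20), (7, 25)])
READ c @v4: history=[(4, 15), (5, 9), (6, 20), (7, 25)] -> pick v4 -> 15
READ a @v2: history=[(3, 20)] -> no version <= 2 -> NONE
READ a @v1: history=[(3, 20)] -> no version <= 1 -> NONE
READ a @v7: history=[(3, 20)] -> pick v3 -> 20
READ b @v4: history=[(1, 33), (2, 13)] -> pick v2 -> 13
v8: WRITE c=3  (c history now [(4, 15), (5, 9), (6, 20), (7, 25), (8, 3)])
Read results in order: ['33', '33', '33', 'NONE', 'NONE', '13', '13', '15', 'NONE', 'NONE', '20', '13']
NONE count = 4

Answer: 4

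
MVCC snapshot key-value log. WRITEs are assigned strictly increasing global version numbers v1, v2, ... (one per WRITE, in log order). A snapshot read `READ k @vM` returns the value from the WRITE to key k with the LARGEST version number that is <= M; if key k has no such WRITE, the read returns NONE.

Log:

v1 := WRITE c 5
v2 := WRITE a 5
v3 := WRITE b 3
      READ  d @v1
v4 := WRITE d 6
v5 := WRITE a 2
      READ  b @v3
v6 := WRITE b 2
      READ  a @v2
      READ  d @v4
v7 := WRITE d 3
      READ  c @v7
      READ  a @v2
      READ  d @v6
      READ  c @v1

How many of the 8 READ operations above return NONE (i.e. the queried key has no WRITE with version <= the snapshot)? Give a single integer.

Answer: 1

Derivation:
v1: WRITE c=5  (c history now [(1, 5)])
v2: WRITE a=5  (a history now [(2, 5)])
v3: WRITE b=3  (b history now [(3, 3)])
READ d @v1: history=[] -> no version <= 1 -> NONE
v4: WRITE d=6  (d history now [(4, 6)])
v5: WRITE a=2  (a history now [(2, 5), (5, 2)])
READ b @v3: history=[(3, 3)] -> pick v3 -> 3
v6: WRITE b=2  (b history now [(3, 3), (6, 2)])
READ a @v2: history=[(2, 5), (5, 2)] -> pick v2 -> 5
READ d @v4: history=[(4, 6)] -> pick v4 -> 6
v7: WRITE d=3  (d history now [(4, 6), (7, 3)])
READ c @v7: history=[(1, 5)] -> pick v1 -> 5
READ a @v2: history=[(2, 5), (5, 2)] -> pick v2 -> 5
READ d @v6: history=[(4, 6), (7, 3)] -> pick v4 -> 6
READ c @v1: history=[(1, 5)] -> pick v1 -> 5
Read results in order: ['NONE', '3', '5', '6', '5', '5', '6', '5']
NONE count = 1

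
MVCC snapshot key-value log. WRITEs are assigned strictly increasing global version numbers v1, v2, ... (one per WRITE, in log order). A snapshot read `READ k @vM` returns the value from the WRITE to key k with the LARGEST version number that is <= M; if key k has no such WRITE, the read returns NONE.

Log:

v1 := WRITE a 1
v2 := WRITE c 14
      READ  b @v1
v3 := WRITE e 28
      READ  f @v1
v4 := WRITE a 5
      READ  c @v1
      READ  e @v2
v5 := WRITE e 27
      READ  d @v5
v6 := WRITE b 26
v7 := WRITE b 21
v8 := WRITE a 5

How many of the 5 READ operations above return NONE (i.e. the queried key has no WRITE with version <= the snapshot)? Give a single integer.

v1: WRITE a=1  (a history now [(1, 1)])
v2: WRITE c=14  (c history now [(2, 14)])
READ b @v1: history=[] -> no version <= 1 -> NONE
v3: WRITE e=28  (e history now [(3, 28)])
READ f @v1: history=[] -> no version <= 1 -> NONE
v4: WRITE a=5  (a history now [(1, 1), (4, 5)])
READ c @v1: history=[(2, 14)] -> no version <= 1 -> NONE
READ e @v2: history=[(3, 28)] -> no version <= 2 -> NONE
v5: WRITE e=27  (e history now [(3, 28), (5, 27)])
READ d @v5: history=[] -> no version <= 5 -> NONE
v6: WRITE b=26  (b history now [(6, 26)])
v7: WRITE b=21  (b history now [(6, 26), (7, 21)])
v8: WRITE a=5  (a history now [(1, 1), (4, 5), (8, 5)])
Read results in order: ['NONE', 'NONE', 'NONE', 'NONE', 'NONE']
NONE count = 5

Answer: 5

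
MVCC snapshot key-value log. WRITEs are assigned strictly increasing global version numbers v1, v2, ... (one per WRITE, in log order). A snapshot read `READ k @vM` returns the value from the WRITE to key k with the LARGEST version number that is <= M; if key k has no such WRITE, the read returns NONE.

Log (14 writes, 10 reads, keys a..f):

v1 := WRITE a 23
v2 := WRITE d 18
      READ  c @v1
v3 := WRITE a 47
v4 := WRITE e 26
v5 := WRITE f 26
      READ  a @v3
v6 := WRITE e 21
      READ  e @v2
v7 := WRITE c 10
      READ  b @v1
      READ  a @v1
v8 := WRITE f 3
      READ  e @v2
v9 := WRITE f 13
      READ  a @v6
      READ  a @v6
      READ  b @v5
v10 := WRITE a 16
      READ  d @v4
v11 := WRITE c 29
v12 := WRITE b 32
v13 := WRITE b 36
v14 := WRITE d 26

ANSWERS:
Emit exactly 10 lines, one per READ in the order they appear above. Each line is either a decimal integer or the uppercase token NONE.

v1: WRITE a=23  (a history now [(1, 23)])
v2: WRITE d=18  (d history now [(2, 18)])
READ c @v1: history=[] -> no version <= 1 -> NONE
v3: WRITE a=47  (a history now [(1, 23), (3, 47)])
v4: WRITE e=26  (e history now [(4, 26)])
v5: WRITE f=26  (f history now [(5, 26)])
READ a @v3: history=[(1, 23), (3, 47)] -> pick v3 -> 47
v6: WRITE e=21  (e history now [(4, 26), (6, 21)])
READ e @v2: history=[(4, 26), (6, 21)] -> no version <= 2 -> NONE
v7: WRITE c=10  (c history now [(7, 10)])
READ b @v1: history=[] -> no version <= 1 -> NONE
READ a @v1: history=[(1, 23), (3, 47)] -> pick v1 -> 23
v8: WRITE f=3  (f history now [(5, 26), (8, 3)])
READ e @v2: history=[(4, 26), (6, 21)] -> no version <= 2 -> NONE
v9: WRITE f=13  (f history now [(5, 26), (8, 3), (9, 13)])
READ a @v6: history=[(1, 23), (3, 47)] -> pick v3 -> 47
READ a @v6: history=[(1, 23), (3, 47)] -> pick v3 -> 47
READ b @v5: history=[] -> no version <= 5 -> NONE
v10: WRITE a=16  (a history now [(1, 23), (3, 47), (10, 16)])
READ d @v4: history=[(2, 18)] -> pick v2 -> 18
v11: WRITE c=29  (c history now [(7, 10), (11, 29)])
v12: WRITE b=32  (b history now [(12, 32)])
v13: WRITE b=36  (b history now [(12, 32), (13, 36)])
v14: WRITE d=26  (d history now [(2, 18), (14, 26)])

Answer: NONE
47
NONE
NONE
23
NONE
47
47
NONE
18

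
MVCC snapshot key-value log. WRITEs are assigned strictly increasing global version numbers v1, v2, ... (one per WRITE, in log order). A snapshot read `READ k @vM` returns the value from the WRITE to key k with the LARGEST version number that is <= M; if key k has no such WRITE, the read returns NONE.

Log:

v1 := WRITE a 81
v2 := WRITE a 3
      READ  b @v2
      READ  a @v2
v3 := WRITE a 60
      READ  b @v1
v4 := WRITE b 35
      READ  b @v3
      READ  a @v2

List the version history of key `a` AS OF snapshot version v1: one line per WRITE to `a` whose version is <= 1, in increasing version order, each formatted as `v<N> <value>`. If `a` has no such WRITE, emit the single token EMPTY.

Answer: v1 81

Derivation:
Scan writes for key=a with version <= 1:
  v1 WRITE a 81 -> keep
  v2 WRITE a 3 -> drop (> snap)
  v3 WRITE a 60 -> drop (> snap)
  v4 WRITE b 35 -> skip
Collected: [(1, 81)]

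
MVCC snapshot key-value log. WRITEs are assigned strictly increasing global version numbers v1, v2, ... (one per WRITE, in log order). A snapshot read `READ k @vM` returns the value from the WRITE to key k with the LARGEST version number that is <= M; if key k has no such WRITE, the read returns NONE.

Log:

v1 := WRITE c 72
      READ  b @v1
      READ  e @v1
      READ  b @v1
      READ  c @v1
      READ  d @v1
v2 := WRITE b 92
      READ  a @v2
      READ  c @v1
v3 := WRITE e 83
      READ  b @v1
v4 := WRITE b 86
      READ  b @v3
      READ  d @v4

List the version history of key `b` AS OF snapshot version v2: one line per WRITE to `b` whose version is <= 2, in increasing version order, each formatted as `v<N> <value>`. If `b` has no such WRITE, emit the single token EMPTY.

Answer: v2 92

Derivation:
Scan writes for key=b with version <= 2:
  v1 WRITE c 72 -> skip
  v2 WRITE b 92 -> keep
  v3 WRITE e 83 -> skip
  v4 WRITE b 86 -> drop (> snap)
Collected: [(2, 92)]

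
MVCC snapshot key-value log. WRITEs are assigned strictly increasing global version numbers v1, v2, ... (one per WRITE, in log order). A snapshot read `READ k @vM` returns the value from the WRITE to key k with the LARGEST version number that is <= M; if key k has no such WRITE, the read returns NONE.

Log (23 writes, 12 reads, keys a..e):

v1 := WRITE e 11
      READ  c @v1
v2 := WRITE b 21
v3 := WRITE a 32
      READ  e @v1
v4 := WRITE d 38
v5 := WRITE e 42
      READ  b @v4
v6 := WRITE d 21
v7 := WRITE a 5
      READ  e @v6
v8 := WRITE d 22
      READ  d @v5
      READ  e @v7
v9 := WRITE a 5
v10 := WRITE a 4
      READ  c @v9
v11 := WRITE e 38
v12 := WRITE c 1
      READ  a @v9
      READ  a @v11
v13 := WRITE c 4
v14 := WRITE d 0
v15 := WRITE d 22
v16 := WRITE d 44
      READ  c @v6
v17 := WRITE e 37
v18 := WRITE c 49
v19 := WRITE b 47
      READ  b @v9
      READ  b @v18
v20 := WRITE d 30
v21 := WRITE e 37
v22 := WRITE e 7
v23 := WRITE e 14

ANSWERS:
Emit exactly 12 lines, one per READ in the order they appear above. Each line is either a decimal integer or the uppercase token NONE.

Answer: NONE
11
21
42
38
42
NONE
5
4
NONE
21
21

Derivation:
v1: WRITE e=11  (e history now [(1, 11)])
READ c @v1: history=[] -> no version <= 1 -> NONE
v2: WRITE b=21  (b history now [(2, 21)])
v3: WRITE a=32  (a history now [(3, 32)])
READ e @v1: history=[(1, 11)] -> pick v1 -> 11
v4: WRITE d=38  (d history now [(4, 38)])
v5: WRITE e=42  (e history now [(1, 11), (5, 42)])
READ b @v4: history=[(2, 21)] -> pick v2 -> 21
v6: WRITE d=21  (d history now [(4, 38), (6, 21)])
v7: WRITE a=5  (a history now [(3, 32), (7, 5)])
READ e @v6: history=[(1, 11), (5, 42)] -> pick v5 -> 42
v8: WRITE d=22  (d history now [(4, 38), (6, 21), (8, 22)])
READ d @v5: history=[(4, 38), (6, 21), (8, 22)] -> pick v4 -> 38
READ e @v7: history=[(1, 11), (5, 42)] -> pick v5 -> 42
v9: WRITE a=5  (a history now [(3, 32), (7, 5), (9, 5)])
v10: WRITE a=4  (a history now [(3, 32), (7, 5), (9, 5), (10, 4)])
READ c @v9: history=[] -> no version <= 9 -> NONE
v11: WRITE e=38  (e history now [(1, 11), (5, 42), (11, 38)])
v12: WRITE c=1  (c history now [(12, 1)])
READ a @v9: history=[(3, 32), (7, 5), (9, 5), (10, 4)] -> pick v9 -> 5
READ a @v11: history=[(3, 32), (7, 5), (9, 5), (10, 4)] -> pick v10 -> 4
v13: WRITE c=4  (c history now [(12, 1), (13, 4)])
v14: WRITE d=0  (d history now [(4, 38), (6, 21), (8, 22), (14, 0)])
v15: WRITE d=22  (d history now [(4, 38), (6, 21), (8, 22), (14, 0), (15, 22)])
v16: WRITE d=44  (d history now [(4, 38), (6, 21), (8, 22), (14, 0), (15, 22), (16, 44)])
READ c @v6: history=[(12, 1), (13, 4)] -> no version <= 6 -> NONE
v17: WRITE e=37  (e history now [(1, 11), (5, 42), (11, 38), (17, 37)])
v18: WRITE c=49  (c history now [(12, 1), (13, 4), (18, 49)])
v19: WRITE b=47  (b history now [(2, 21), (19, 47)])
READ b @v9: history=[(2, 21), (19, 47)] -> pick v2 -> 21
READ b @v18: history=[(2, 21), (19, 47)] -> pick v2 -> 21
v20: WRITE d=30  (d history now [(4, 38), (6, 21), (8, 22), (14, 0), (15, 22), (16, 44), (20, 30)])
v21: WRITE e=37  (e history now [(1, 11), (5, 42), (11, 38), (17, 37), (21, 37)])
v22: WRITE e=7  (e history now [(1, 11), (5, 42), (11, 38), (17, 37), (21, 37), (22, 7)])
v23: WRITE e=14  (e history now [(1, 11), (5, 42), (11, 38), (17, 37), (21, 37), (22, 7), (23, 14)])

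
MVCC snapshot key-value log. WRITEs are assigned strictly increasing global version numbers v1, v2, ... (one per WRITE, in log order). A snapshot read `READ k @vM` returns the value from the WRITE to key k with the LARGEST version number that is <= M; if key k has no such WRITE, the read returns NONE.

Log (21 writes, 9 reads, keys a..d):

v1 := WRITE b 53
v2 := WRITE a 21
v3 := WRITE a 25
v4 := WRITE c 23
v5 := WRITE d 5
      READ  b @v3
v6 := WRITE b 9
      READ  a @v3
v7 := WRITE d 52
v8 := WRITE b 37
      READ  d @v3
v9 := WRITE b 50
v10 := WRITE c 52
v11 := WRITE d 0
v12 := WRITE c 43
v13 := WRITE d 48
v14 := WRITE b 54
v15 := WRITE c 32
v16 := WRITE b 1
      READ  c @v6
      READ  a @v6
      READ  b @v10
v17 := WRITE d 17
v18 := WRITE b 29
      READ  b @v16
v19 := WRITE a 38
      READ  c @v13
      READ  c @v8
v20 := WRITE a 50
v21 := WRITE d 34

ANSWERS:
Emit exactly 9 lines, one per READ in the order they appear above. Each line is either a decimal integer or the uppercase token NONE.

v1: WRITE b=53  (b history now [(1, 53)])
v2: WRITE a=21  (a history now [(2, 21)])
v3: WRITE a=25  (a history now [(2, 21), (3, 25)])
v4: WRITE c=23  (c history now [(4, 23)])
v5: WRITE d=5  (d history now [(5, 5)])
READ b @v3: history=[(1, 53)] -> pick v1 -> 53
v6: WRITE b=9  (b history now [(1, 53), (6, 9)])
READ a @v3: history=[(2, 21), (3, 25)] -> pick v3 -> 25
v7: WRITE d=52  (d history now [(5, 5), (7, 52)])
v8: WRITE b=37  (b history now [(1, 53), (6, 9), (8, 37)])
READ d @v3: history=[(5, 5), (7, 52)] -> no version <= 3 -> NONE
v9: WRITE b=50  (b history now [(1, 53), (6, 9), (8, 37), (9, 50)])
v10: WRITE c=52  (c history now [(4, 23), (10, 52)])
v11: WRITE d=0  (d history now [(5, 5), (7, 52), (11, 0)])
v12: WRITE c=43  (c history now [(4, 23), (10, 52), (12, 43)])
v13: WRITE d=48  (d history now [(5, 5), (7, 52), (11, 0), (13, 48)])
v14: WRITE b=54  (b history now [(1, 53), (6, 9), (8, 37), (9, 50), (14, 54)])
v15: WRITE c=32  (c history now [(4, 23), (10, 52), (12, 43), (15, 32)])
v16: WRITE b=1  (b history now [(1, 53), (6, 9), (8, 37), (9, 50), (14, 54), (16, 1)])
READ c @v6: history=[(4, 23), (10, 52), (12, 43), (15, 32)] -> pick v4 -> 23
READ a @v6: history=[(2, 21), (3, 25)] -> pick v3 -> 25
READ b @v10: history=[(1, 53), (6, 9), (8, 37), (9, 50), (14, 54), (16, 1)] -> pick v9 -> 50
v17: WRITE d=17  (d history now [(5, 5), (7, 52), (11, 0), (13, 48), (17, 17)])
v18: WRITE b=29  (b history now [(1, 53), (6, 9), (8, 37), (9, 50), (14, 54), (16, 1), (18, 29)])
READ b @v16: history=[(1, 53), (6, 9), (8, 37), (9, 50), (14, 54), (16, 1), (18, 29)] -> pick v16 -> 1
v19: WRITE a=38  (a history now [(2, 21), (3, 25), (19, 38)])
READ c @v13: history=[(4, 23), (10, 52), (12, 43), (15, 32)] -> pick v12 -> 43
READ c @v8: history=[(4, 23), (10, 52), (12, 43), (15, 32)] -> pick v4 -> 23
v20: WRITE a=50  (a history now [(2, 21), (3, 25), (19, 38), (20, 50)])
v21: WRITE d=34  (d history now [(5, 5), (7, 52), (11, 0), (13, 48), (17, 17), (21, 34)])

Answer: 53
25
NONE
23
25
50
1
43
23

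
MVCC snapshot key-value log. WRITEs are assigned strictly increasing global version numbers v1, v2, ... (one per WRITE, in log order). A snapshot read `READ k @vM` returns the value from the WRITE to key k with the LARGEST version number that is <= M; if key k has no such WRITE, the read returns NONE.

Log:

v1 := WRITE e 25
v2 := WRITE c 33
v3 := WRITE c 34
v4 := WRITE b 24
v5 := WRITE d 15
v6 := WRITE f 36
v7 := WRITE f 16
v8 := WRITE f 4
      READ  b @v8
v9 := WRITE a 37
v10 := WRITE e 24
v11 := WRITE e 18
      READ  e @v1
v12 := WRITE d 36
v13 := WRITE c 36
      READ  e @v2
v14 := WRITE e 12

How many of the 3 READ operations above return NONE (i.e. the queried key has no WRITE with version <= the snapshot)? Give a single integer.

Answer: 0

Derivation:
v1: WRITE e=25  (e history now [(1, 25)])
v2: WRITE c=33  (c history now [(2, 33)])
v3: WRITE c=34  (c history now [(2, 33), (3, 34)])
v4: WRITE b=24  (b history now [(4, 24)])
v5: WRITE d=15  (d history now [(5, 15)])
v6: WRITE f=36  (f history now [(6, 36)])
v7: WRITE f=16  (f history now [(6, 36), (7, 16)])
v8: WRITE f=4  (f history now [(6, 36), (7, 16), (8, 4)])
READ b @v8: history=[(4, 24)] -> pick v4 -> 24
v9: WRITE a=37  (a history now [(9, 37)])
v10: WRITE e=24  (e history now [(1, 25), (10, 24)])
v11: WRITE e=18  (e history now [(1, 25), (10, 24), (11, 18)])
READ e @v1: history=[(1, 25), (10, 24), (11, 18)] -> pick v1 -> 25
v12: WRITE d=36  (d history now [(5, 15), (12, 36)])
v13: WRITE c=36  (c history now [(2, 33), (3, 34), (13, 36)])
READ e @v2: history=[(1, 25), (10, 24), (11, 18)] -> pick v1 -> 25
v14: WRITE e=12  (e history now [(1, 25), (10, 24), (11, 18), (14, 12)])
Read results in order: ['24', '25', '25']
NONE count = 0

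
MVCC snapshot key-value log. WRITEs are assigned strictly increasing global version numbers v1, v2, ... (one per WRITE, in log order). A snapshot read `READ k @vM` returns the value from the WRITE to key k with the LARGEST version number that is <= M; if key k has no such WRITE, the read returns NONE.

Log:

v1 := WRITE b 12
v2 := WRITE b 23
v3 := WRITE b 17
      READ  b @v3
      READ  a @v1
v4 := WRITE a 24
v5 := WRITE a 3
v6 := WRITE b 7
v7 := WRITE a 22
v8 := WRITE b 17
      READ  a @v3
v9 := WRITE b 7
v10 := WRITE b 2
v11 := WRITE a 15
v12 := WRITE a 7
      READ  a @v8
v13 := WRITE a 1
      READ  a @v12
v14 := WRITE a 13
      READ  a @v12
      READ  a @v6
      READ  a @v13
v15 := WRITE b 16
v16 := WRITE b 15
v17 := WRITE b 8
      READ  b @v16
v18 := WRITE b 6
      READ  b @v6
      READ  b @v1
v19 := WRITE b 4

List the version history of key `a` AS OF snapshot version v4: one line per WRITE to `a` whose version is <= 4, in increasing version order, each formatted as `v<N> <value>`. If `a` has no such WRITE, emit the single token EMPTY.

Answer: v4 24

Derivation:
Scan writes for key=a with version <= 4:
  v1 WRITE b 12 -> skip
  v2 WRITE b 23 -> skip
  v3 WRITE b 17 -> skip
  v4 WRITE a 24 -> keep
  v5 WRITE a 3 -> drop (> snap)
  v6 WRITE b 7 -> skip
  v7 WRITE a 22 -> drop (> snap)
  v8 WRITE b 17 -> skip
  v9 WRITE b 7 -> skip
  v10 WRITE b 2 -> skip
  v11 WRITE a 15 -> drop (> snap)
  v12 WRITE a 7 -> drop (> snap)
  v13 WRITE a 1 -> drop (> snap)
  v14 WRITE a 13 -> drop (> snap)
  v15 WRITE b 16 -> skip
  v16 WRITE b 15 -> skip
  v17 WRITE b 8 -> skip
  v18 WRITE b 6 -> skip
  v19 WRITE b 4 -> skip
Collected: [(4, 24)]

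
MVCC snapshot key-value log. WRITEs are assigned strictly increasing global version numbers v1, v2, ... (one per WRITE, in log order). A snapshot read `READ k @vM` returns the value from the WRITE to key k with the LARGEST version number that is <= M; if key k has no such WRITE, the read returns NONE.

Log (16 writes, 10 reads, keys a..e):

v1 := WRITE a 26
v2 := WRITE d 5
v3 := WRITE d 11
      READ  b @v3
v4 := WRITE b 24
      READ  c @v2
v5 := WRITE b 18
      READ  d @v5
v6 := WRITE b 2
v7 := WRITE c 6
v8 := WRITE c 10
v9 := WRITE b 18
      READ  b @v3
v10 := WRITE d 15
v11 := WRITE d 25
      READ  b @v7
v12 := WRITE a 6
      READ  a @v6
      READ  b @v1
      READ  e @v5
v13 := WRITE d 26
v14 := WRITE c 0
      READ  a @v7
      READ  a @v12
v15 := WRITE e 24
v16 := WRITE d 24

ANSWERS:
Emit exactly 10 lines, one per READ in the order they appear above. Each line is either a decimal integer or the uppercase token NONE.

v1: WRITE a=26  (a history now [(1, 26)])
v2: WRITE d=5  (d history now [(2, 5)])
v3: WRITE d=11  (d history now [(2, 5), (3, 11)])
READ b @v3: history=[] -> no version <= 3 -> NONE
v4: WRITE b=24  (b history now [(4, 24)])
READ c @v2: history=[] -> no version <= 2 -> NONE
v5: WRITE b=18  (b history now [(4, 24), (5, 18)])
READ d @v5: history=[(2, 5), (3, 11)] -> pick v3 -> 11
v6: WRITE b=2  (b history now [(4, 24), (5, 18), (6, 2)])
v7: WRITE c=6  (c history now [(7, 6)])
v8: WRITE c=10  (c history now [(7, 6), (8, 10)])
v9: WRITE b=18  (b history now [(4, 24), (5, 18), (6, 2), (9, 18)])
READ b @v3: history=[(4, 24), (5, 18), (6, 2), (9, 18)] -> no version <= 3 -> NONE
v10: WRITE d=15  (d history now [(2, 5), (3, 11), (10, 15)])
v11: WRITE d=25  (d history now [(2, 5), (3, 11), (10, 15), (11, 25)])
READ b @v7: history=[(4, 24), (5, 18), (6, 2), (9, 18)] -> pick v6 -> 2
v12: WRITE a=6  (a history now [(1, 26), (12, 6)])
READ a @v6: history=[(1, 26), (12, 6)] -> pick v1 -> 26
READ b @v1: history=[(4, 24), (5, 18), (6, 2), (9, 18)] -> no version <= 1 -> NONE
READ e @v5: history=[] -> no version <= 5 -> NONE
v13: WRITE d=26  (d history now [(2, 5), (3, 11), (10, 15), (11, 25), (13, 26)])
v14: WRITE c=0  (c history now [(7, 6), (8, 10), (14, 0)])
READ a @v7: history=[(1, 26), (12, 6)] -> pick v1 -> 26
READ a @v12: history=[(1, 26), (12, 6)] -> pick v12 -> 6
v15: WRITE e=24  (e history now [(15, 24)])
v16: WRITE d=24  (d history now [(2, 5), (3, 11), (10, 15), (11, 25), (13, 26), (16, 24)])

Answer: NONE
NONE
11
NONE
2
26
NONE
NONE
26
6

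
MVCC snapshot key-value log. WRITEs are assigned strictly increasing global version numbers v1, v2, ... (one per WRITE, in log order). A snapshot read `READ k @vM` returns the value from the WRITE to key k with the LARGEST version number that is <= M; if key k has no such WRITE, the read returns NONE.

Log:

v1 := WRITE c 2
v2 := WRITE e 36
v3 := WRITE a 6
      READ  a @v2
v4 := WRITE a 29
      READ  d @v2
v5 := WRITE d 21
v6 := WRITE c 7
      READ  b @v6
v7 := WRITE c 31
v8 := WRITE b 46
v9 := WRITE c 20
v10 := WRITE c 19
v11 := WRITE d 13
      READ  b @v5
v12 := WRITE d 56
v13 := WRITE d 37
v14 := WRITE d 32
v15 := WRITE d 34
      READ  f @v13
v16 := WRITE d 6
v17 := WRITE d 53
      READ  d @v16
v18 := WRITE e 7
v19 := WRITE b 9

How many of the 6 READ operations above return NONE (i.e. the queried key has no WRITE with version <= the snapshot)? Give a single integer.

v1: WRITE c=2  (c history now [(1, 2)])
v2: WRITE e=36  (e history now [(2, 36)])
v3: WRITE a=6  (a history now [(3, 6)])
READ a @v2: history=[(3, 6)] -> no version <= 2 -> NONE
v4: WRITE a=29  (a history now [(3, 6), (4, 29)])
READ d @v2: history=[] -> no version <= 2 -> NONE
v5: WRITE d=21  (d history now [(5, 21)])
v6: WRITE c=7  (c history now [(1, 2), (6, 7)])
READ b @v6: history=[] -> no version <= 6 -> NONE
v7: WRITE c=31  (c history now [(1, 2), (6, 7), (7, 31)])
v8: WRITE b=46  (b history now [(8, 46)])
v9: WRITE c=20  (c history now [(1, 2), (6, 7), (7, 31), (9, 20)])
v10: WRITE c=19  (c history now [(1, 2), (6, 7), (7, 31), (9, 20), (10, 19)])
v11: WRITE d=13  (d history now [(5, 21), (11, 13)])
READ b @v5: history=[(8, 46)] -> no version <= 5 -> NONE
v12: WRITE d=56  (d history now [(5, 21), (11, 13), (12, 56)])
v13: WRITE d=37  (d history now [(5, 21), (11, 13), (12, 56), (13, 37)])
v14: WRITE d=32  (d history now [(5, 21), (11, 13), (12, 56), (13, 37), (14, 32)])
v15: WRITE d=34  (d history now [(5, 21), (11, 13), (12, 56), (13, 37), (14, 32), (15, 34)])
READ f @v13: history=[] -> no version <= 13 -> NONE
v16: WRITE d=6  (d history now [(5, 21), (11, 13), (12, 56), (13, 37), (14, 32), (15, 34), (16, 6)])
v17: WRITE d=53  (d history now [(5, 21), (11, 13), (12, 56), (13, 37), (14, 32), (15, 34), (16, 6), (17, 53)])
READ d @v16: history=[(5, 21), (11, 13), (12, 56), (13, 37), (14, 32), (15, 34), (16, 6), (17, 53)] -> pick v16 -> 6
v18: WRITE e=7  (e history now [(2, 36), (18, 7)])
v19: WRITE b=9  (b history now [(8, 46), (19, 9)])
Read results in order: ['NONE', 'NONE', 'NONE', 'NONE', 'NONE', '6']
NONE count = 5

Answer: 5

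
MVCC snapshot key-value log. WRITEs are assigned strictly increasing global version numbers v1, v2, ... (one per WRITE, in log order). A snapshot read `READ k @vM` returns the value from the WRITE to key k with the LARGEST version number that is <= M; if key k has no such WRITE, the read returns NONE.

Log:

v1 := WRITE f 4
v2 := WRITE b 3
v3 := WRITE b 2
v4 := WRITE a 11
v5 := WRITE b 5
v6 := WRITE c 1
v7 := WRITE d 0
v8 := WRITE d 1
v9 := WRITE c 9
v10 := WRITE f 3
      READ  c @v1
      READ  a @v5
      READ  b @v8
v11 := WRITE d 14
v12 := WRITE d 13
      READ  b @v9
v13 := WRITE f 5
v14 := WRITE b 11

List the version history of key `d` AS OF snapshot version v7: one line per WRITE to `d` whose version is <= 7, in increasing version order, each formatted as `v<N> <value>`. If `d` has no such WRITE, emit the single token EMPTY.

Answer: v7 0

Derivation:
Scan writes for key=d with version <= 7:
  v1 WRITE f 4 -> skip
  v2 WRITE b 3 -> skip
  v3 WRITE b 2 -> skip
  v4 WRITE a 11 -> skip
  v5 WRITE b 5 -> skip
  v6 WRITE c 1 -> skip
  v7 WRITE d 0 -> keep
  v8 WRITE d 1 -> drop (> snap)
  v9 WRITE c 9 -> skip
  v10 WRITE f 3 -> skip
  v11 WRITE d 14 -> drop (> snap)
  v12 WRITE d 13 -> drop (> snap)
  v13 WRITE f 5 -> skip
  v14 WRITE b 11 -> skip
Collected: [(7, 0)]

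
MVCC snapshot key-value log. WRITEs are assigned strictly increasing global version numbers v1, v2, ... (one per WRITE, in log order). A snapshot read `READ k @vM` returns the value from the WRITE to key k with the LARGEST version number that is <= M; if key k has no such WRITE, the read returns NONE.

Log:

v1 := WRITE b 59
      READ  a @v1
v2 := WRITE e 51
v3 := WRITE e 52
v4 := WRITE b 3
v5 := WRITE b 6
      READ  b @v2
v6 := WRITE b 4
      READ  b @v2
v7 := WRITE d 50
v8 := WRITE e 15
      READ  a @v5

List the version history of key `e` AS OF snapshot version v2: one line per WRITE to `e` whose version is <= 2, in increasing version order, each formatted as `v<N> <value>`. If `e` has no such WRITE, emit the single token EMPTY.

Scan writes for key=e with version <= 2:
  v1 WRITE b 59 -> skip
  v2 WRITE e 51 -> keep
  v3 WRITE e 52 -> drop (> snap)
  v4 WRITE b 3 -> skip
  v5 WRITE b 6 -> skip
  v6 WRITE b 4 -> skip
  v7 WRITE d 50 -> skip
  v8 WRITE e 15 -> drop (> snap)
Collected: [(2, 51)]

Answer: v2 51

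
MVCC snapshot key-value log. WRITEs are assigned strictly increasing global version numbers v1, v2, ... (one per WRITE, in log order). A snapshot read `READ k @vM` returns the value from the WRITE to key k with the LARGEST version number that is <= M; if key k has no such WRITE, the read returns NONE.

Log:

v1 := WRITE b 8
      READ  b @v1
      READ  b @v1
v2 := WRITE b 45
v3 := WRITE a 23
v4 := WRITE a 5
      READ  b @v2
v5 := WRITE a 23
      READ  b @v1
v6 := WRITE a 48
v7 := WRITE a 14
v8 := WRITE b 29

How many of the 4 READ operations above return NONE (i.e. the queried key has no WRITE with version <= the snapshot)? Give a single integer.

v1: WRITE b=8  (b history now [(1, 8)])
READ b @v1: history=[(1, 8)] -> pick v1 -> 8
READ b @v1: history=[(1, 8)] -> pick v1 -> 8
v2: WRITE b=45  (b history now [(1, 8), (2, 45)])
v3: WRITE a=23  (a history now [(3, 23)])
v4: WRITE a=5  (a history now [(3, 23), (4, 5)])
READ b @v2: history=[(1, 8), (2, 45)] -> pick v2 -> 45
v5: WRITE a=23  (a history now [(3, 23), (4, 5), (5, 23)])
READ b @v1: history=[(1, 8), (2, 45)] -> pick v1 -> 8
v6: WRITE a=48  (a history now [(3, 23), (4, 5), (5, 23), (6, 48)])
v7: WRITE a=14  (a history now [(3, 23), (4, 5), (5, 23), (6, 48), (7, 14)])
v8: WRITE b=29  (b history now [(1, 8), (2, 45), (8, 29)])
Read results in order: ['8', '8', '45', '8']
NONE count = 0

Answer: 0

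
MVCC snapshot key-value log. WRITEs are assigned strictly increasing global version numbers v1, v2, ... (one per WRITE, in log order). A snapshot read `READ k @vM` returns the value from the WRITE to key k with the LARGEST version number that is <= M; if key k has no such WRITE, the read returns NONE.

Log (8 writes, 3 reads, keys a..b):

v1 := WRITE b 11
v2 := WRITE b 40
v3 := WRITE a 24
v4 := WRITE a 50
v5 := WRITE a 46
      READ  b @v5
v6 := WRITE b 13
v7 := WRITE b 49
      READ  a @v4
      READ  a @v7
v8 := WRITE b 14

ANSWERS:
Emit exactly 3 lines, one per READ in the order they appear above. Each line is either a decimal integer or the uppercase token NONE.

v1: WRITE b=11  (b history now [(1, 11)])
v2: WRITE b=40  (b history now [(1, 11), (2, 40)])
v3: WRITE a=24  (a history now [(3, 24)])
v4: WRITE a=50  (a history now [(3, 24), (4, 50)])
v5: WRITE a=46  (a history now [(3, 24), (4, 50), (5, 46)])
READ b @v5: history=[(1, 11), (2, 40)] -> pick v2 -> 40
v6: WRITE b=13  (b history now [(1, 11), (2, 40), (6, 13)])
v7: WRITE b=49  (b history now [(1, 11), (2, 40), (6, 13), (7, 49)])
READ a @v4: history=[(3, 24), (4, 50), (5, 46)] -> pick v4 -> 50
READ a @v7: history=[(3, 24), (4, 50), (5, 46)] -> pick v5 -> 46
v8: WRITE b=14  (b history now [(1, 11), (2, 40), (6, 13), (7, 49), (8, 14)])

Answer: 40
50
46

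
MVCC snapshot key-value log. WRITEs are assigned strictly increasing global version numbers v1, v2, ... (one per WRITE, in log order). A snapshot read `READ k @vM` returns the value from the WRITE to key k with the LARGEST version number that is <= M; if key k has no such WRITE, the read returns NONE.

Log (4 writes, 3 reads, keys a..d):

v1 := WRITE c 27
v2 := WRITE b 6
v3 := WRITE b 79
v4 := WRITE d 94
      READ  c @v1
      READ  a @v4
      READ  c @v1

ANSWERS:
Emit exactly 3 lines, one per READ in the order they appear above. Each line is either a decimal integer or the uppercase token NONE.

Answer: 27
NONE
27

Derivation:
v1: WRITE c=27  (c history now [(1, 27)])
v2: WRITE b=6  (b history now [(2, 6)])
v3: WRITE b=79  (b history now [(2, 6), (3, 79)])
v4: WRITE d=94  (d history now [(4, 94)])
READ c @v1: history=[(1, 27)] -> pick v1 -> 27
READ a @v4: history=[] -> no version <= 4 -> NONE
READ c @v1: history=[(1, 27)] -> pick v1 -> 27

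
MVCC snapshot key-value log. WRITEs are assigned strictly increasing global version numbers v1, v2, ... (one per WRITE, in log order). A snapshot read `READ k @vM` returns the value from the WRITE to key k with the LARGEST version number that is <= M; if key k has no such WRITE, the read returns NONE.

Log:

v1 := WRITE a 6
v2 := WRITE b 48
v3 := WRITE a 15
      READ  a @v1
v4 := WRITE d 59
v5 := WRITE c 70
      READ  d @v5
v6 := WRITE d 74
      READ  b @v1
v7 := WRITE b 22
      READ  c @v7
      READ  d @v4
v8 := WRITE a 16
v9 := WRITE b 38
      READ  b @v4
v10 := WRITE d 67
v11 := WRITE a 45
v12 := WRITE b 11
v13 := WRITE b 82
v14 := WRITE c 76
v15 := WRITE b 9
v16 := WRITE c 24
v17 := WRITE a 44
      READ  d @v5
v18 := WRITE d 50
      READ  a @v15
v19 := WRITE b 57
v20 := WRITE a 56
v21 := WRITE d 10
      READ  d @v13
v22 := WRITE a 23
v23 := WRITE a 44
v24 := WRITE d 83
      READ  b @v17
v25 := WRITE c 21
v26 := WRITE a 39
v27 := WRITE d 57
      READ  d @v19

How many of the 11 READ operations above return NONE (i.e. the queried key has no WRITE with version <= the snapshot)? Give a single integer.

v1: WRITE a=6  (a history now [(1, 6)])
v2: WRITE b=48  (b history now [(2, 48)])
v3: WRITE a=15  (a history now [(1, 6), (3, 15)])
READ a @v1: history=[(1, 6), (3, 15)] -> pick v1 -> 6
v4: WRITE d=59  (d history now [(4, 59)])
v5: WRITE c=70  (c history now [(5, 70)])
READ d @v5: history=[(4, 59)] -> pick v4 -> 59
v6: WRITE d=74  (d history now [(4, 59), (6, 74)])
READ b @v1: history=[(2, 48)] -> no version <= 1 -> NONE
v7: WRITE b=22  (b history now [(2, 48), (7, 22)])
READ c @v7: history=[(5, 70)] -> pick v5 -> 70
READ d @v4: history=[(4, 59), (6, 74)] -> pick v4 -> 59
v8: WRITE a=16  (a history now [(1, 6), (3, 15), (8, 16)])
v9: WRITE b=38  (b history now [(2, 48), (7, 22), (9, 38)])
READ b @v4: history=[(2, 48), (7, 22), (9, 38)] -> pick v2 -> 48
v10: WRITE d=67  (d history now [(4, 59), (6, 74), (10, 67)])
v11: WRITE a=45  (a history now [(1, 6), (3, 15), (8, 16), (11, 45)])
v12: WRITE b=11  (b history now [(2, 48), (7, 22), (9, 38), (12, 11)])
v13: WRITE b=82  (b history now [(2, 48), (7, 22), (9, 38), (12, 11), (13, 82)])
v14: WRITE c=76  (c history now [(5, 70), (14, 76)])
v15: WRITE b=9  (b history now [(2, 48), (7, 22), (9, 38), (12, 11), (13, 82), (15, 9)])
v16: WRITE c=24  (c history now [(5, 70), (14, 76), (16, 24)])
v17: WRITE a=44  (a history now [(1, 6), (3, 15), (8, 16), (11, 45), (17, 44)])
READ d @v5: history=[(4, 59), (6, 74), (10, 67)] -> pick v4 -> 59
v18: WRITE d=50  (d history now [(4, 59), (6, 74), (10, 67), (18, 50)])
READ a @v15: history=[(1, 6), (3, 15), (8, 16), (11, 45), (17, 44)] -> pick v11 -> 45
v19: WRITE b=57  (b history now [(2, 48), (7, 22), (9, 38), (12, 11), (13, 82), (15, 9), (19, 57)])
v20: WRITE a=56  (a history now [(1, 6), (3, 15), (8, 16), (11, 45), (17, 44), (20, 56)])
v21: WRITE d=10  (d history now [(4, 59), (6, 74), (10, 67), (18, 50), (21, 10)])
READ d @v13: history=[(4, 59), (6, 74), (10, 67), (18, 50), (21, 10)] -> pick v10 -> 67
v22: WRITE a=23  (a history now [(1, 6), (3, 15), (8, 16), (11, 45), (17, 44), (20, 56), (22, 23)])
v23: WRITE a=44  (a history now [(1, 6), (3, 15), (8, 16), (11, 45), (17, 44), (20, 56), (22, 23), (23, 44)])
v24: WRITE d=83  (d history now [(4, 59), (6, 74), (10, 67), (18, 50), (21, 10), (24, 83)])
READ b @v17: history=[(2, 48), (7, 22), (9, 38), (12, 11), (13, 82), (15, 9), (19, 57)] -> pick v15 -> 9
v25: WRITE c=21  (c history now [(5, 70), (14, 76), (16, 24), (25, 21)])
v26: WRITE a=39  (a history now [(1, 6), (3, 15), (8, 16), (11, 45), (17, 44), (20, 56), (22, 23), (23, 44), (26, 39)])
v27: WRITE d=57  (d history now [(4, 59), (6, 74), (10, 67), (18, 50), (21, 10), (24, 83), (27, 57)])
READ d @v19: history=[(4, 59), (6, 74), (10, 67), (18, 50), (21, 10), (24, 83), (27, 57)] -> pick v18 -> 50
Read results in order: ['6', '59', 'NONE', '70', '59', '48', '59', '45', '67', '9', '50']
NONE count = 1

Answer: 1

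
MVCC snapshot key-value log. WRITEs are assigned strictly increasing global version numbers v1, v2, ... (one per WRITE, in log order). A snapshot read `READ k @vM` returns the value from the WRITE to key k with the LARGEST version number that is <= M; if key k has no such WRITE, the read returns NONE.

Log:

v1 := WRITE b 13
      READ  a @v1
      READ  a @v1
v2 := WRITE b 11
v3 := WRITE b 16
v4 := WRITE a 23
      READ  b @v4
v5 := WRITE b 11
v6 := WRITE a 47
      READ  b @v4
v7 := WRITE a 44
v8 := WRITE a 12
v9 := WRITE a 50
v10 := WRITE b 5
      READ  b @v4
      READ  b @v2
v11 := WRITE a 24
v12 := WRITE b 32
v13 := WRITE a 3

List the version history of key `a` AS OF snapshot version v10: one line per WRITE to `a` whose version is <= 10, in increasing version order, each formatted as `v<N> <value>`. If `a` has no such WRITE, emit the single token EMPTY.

Scan writes for key=a with version <= 10:
  v1 WRITE b 13 -> skip
  v2 WRITE b 11 -> skip
  v3 WRITE b 16 -> skip
  v4 WRITE a 23 -> keep
  v5 WRITE b 11 -> skip
  v6 WRITE a 47 -> keep
  v7 WRITE a 44 -> keep
  v8 WRITE a 12 -> keep
  v9 WRITE a 50 -> keep
  v10 WRITE b 5 -> skip
  v11 WRITE a 24 -> drop (> snap)
  v12 WRITE b 32 -> skip
  v13 WRITE a 3 -> drop (> snap)
Collected: [(4, 23), (6, 47), (7, 44), (8, 12), (9, 50)]

Answer: v4 23
v6 47
v7 44
v8 12
v9 50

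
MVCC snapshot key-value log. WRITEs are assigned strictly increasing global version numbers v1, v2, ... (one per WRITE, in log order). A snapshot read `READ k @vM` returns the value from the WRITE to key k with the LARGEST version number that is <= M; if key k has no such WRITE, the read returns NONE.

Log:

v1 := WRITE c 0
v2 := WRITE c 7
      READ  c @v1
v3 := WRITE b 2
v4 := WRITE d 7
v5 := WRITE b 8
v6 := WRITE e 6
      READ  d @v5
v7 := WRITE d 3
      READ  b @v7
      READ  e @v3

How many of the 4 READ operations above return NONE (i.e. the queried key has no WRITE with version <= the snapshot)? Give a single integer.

v1: WRITE c=0  (c history now [(1, 0)])
v2: WRITE c=7  (c history now [(1, 0), (2, 7)])
READ c @v1: history=[(1, 0), (2, 7)] -> pick v1 -> 0
v3: WRITE b=2  (b history now [(3, 2)])
v4: WRITE d=7  (d history now [(4, 7)])
v5: WRITE b=8  (b history now [(3, 2), (5, 8)])
v6: WRITE e=6  (e history now [(6, 6)])
READ d @v5: history=[(4, 7)] -> pick v4 -> 7
v7: WRITE d=3  (d history now [(4, 7), (7, 3)])
READ b @v7: history=[(3, 2), (5, 8)] -> pick v5 -> 8
READ e @v3: history=[(6, 6)] -> no version <= 3 -> NONE
Read results in order: ['0', '7', '8', 'NONE']
NONE count = 1

Answer: 1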